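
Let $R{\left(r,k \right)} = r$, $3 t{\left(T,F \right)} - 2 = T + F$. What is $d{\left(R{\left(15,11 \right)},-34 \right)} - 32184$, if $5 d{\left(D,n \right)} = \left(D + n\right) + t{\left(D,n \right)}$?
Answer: $- \frac{482834}{15} \approx -32189.0$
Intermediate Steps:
$t{\left(T,F \right)} = \frac{2}{3} + \frac{F}{3} + \frac{T}{3}$ ($t{\left(T,F \right)} = \frac{2}{3} + \frac{T + F}{3} = \frac{2}{3} + \frac{F + T}{3} = \frac{2}{3} + \left(\frac{F}{3} + \frac{T}{3}\right) = \frac{2}{3} + \frac{F}{3} + \frac{T}{3}$)
$d{\left(D,n \right)} = \frac{2}{15} + \frac{4 D}{15} + \frac{4 n}{15}$ ($d{\left(D,n \right)} = \frac{\left(D + n\right) + \left(\frac{2}{3} + \frac{n}{3} + \frac{D}{3}\right)}{5} = \frac{\left(D + n\right) + \left(\frac{2}{3} + \frac{D}{3} + \frac{n}{3}\right)}{5} = \frac{\frac{2}{3} + \frac{4 D}{3} + \frac{4 n}{3}}{5} = \frac{2}{15} + \frac{4 D}{15} + \frac{4 n}{15}$)
$d{\left(R{\left(15,11 \right)},-34 \right)} - 32184 = \left(\frac{2}{15} + \frac{4}{15} \cdot 15 + \frac{4}{15} \left(-34\right)\right) - 32184 = \left(\frac{2}{15} + 4 - \frac{136}{15}\right) - 32184 = - \frac{74}{15} - 32184 = - \frac{482834}{15}$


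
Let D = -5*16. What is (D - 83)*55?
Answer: -8965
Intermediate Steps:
D = -80
(D - 83)*55 = (-80 - 83)*55 = -163*55 = -8965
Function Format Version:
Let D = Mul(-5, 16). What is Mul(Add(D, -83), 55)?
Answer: -8965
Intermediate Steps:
D = -80
Mul(Add(D, -83), 55) = Mul(Add(-80, -83), 55) = Mul(-163, 55) = -8965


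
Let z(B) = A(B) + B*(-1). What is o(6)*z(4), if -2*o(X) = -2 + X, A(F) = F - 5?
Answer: 10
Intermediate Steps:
A(F) = -5 + F
o(X) = 1 - X/2 (o(X) = -(-2 + X)/2 = 1 - X/2)
z(B) = -5 (z(B) = (-5 + B) + B*(-1) = (-5 + B) - B = -5)
o(6)*z(4) = (1 - ½*6)*(-5) = (1 - 3)*(-5) = -2*(-5) = 10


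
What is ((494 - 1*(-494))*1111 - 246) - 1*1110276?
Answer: -12854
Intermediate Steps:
((494 - 1*(-494))*1111 - 246) - 1*1110276 = ((494 + 494)*1111 - 246) - 1110276 = (988*1111 - 246) - 1110276 = (1097668 - 246) - 1110276 = 1097422 - 1110276 = -12854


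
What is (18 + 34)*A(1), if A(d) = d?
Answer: 52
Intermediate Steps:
(18 + 34)*A(1) = (18 + 34)*1 = 52*1 = 52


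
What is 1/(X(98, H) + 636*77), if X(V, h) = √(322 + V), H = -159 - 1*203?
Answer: 583/28550671 - √105/1199128182 ≈ 2.0411e-5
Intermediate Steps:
H = -362 (H = -159 - 203 = -362)
1/(X(98, H) + 636*77) = 1/(√(322 + 98) + 636*77) = 1/(√420 + 48972) = 1/(2*√105 + 48972) = 1/(48972 + 2*√105)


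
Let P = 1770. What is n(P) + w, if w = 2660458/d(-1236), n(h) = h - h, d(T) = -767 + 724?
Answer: -2660458/43 ≈ -61871.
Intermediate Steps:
d(T) = -43
n(h) = 0
w = -2660458/43 (w = 2660458/(-43) = 2660458*(-1/43) = -2660458/43 ≈ -61871.)
n(P) + w = 0 - 2660458/43 = -2660458/43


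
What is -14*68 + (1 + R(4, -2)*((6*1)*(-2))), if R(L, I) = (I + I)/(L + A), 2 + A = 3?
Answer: -4707/5 ≈ -941.40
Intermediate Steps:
A = 1 (A = -2 + 3 = 1)
R(L, I) = 2*I/(1 + L) (R(L, I) = (I + I)/(L + 1) = (2*I)/(1 + L) = 2*I/(1 + L))
-14*68 + (1 + R(4, -2)*((6*1)*(-2))) = -14*68 + (1 + (2*(-2)/(1 + 4))*((6*1)*(-2))) = -952 + (1 + (2*(-2)/5)*(6*(-2))) = -952 + (1 + (2*(-2)*(⅕))*(-12)) = -952 + (1 - ⅘*(-12)) = -952 + (1 + 48/5) = -952 + 53/5 = -4707/5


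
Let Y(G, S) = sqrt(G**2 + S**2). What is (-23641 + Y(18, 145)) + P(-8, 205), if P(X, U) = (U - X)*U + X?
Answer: 20016 + sqrt(21349) ≈ 20162.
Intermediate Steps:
P(X, U) = X + U*(U - X) (P(X, U) = U*(U - X) + X = X + U*(U - X))
(-23641 + Y(18, 145)) + P(-8, 205) = (-23641 + sqrt(18**2 + 145**2)) + (-8 + 205**2 - 1*205*(-8)) = (-23641 + sqrt(324 + 21025)) + (-8 + 42025 + 1640) = (-23641 + sqrt(21349)) + 43657 = 20016 + sqrt(21349)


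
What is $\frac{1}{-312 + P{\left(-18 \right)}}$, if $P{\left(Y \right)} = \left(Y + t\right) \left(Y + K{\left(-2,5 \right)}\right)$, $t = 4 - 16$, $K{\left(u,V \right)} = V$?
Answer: $\frac{1}{78} \approx 0.012821$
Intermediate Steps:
$t = -12$ ($t = 4 - 16 = -12$)
$P{\left(Y \right)} = \left(-12 + Y\right) \left(5 + Y\right)$ ($P{\left(Y \right)} = \left(Y - 12\right) \left(Y + 5\right) = \left(-12 + Y\right) \left(5 + Y\right)$)
$\frac{1}{-312 + P{\left(-18 \right)}} = \frac{1}{-312 - \left(-66 - 324\right)} = \frac{1}{-312 + \left(-60 + 324 + 126\right)} = \frac{1}{-312 + 390} = \frac{1}{78}$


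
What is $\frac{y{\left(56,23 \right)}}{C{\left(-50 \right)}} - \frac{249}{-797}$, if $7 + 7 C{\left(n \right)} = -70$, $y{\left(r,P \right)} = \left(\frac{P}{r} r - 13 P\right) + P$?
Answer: $\frac{18580}{797} \approx 23.312$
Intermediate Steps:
$y{\left(r,P \right)} = - 11 P$ ($y{\left(r,P \right)} = \left(P - 13 P\right) + P = - 12 P + P = - 11 P$)
$C{\left(n \right)} = -11$ ($C{\left(n \right)} = -1 + \frac{1}{7} \left(-70\right) = -1 - 10 = -11$)
$\frac{y{\left(56,23 \right)}}{C{\left(-50 \right)}} - \frac{249}{-797} = \frac{\left(-11\right) 23}{-11} - \frac{249}{-797} = \left(-253\right) \left(- \frac{1}{11}\right) - - \frac{249}{797} = 23 + \frac{249}{797} = \frac{18580}{797}$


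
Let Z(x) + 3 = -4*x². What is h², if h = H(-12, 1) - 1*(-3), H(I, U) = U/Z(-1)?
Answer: 400/49 ≈ 8.1633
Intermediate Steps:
Z(x) = -3 - 4*x²
H(I, U) = -U/7 (H(I, U) = U/(-3 - 4*(-1)²) = U/(-3 - 4*1) = U/(-3 - 4) = U/(-7) = U*(-⅐) = -U/7)
h = 20/7 (h = -⅐*1 - 1*(-3) = -⅐ + 3 = 20/7 ≈ 2.8571)
h² = (20/7)² = 400/49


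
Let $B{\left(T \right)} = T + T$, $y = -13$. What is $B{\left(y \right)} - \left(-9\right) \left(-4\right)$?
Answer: $-62$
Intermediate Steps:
$B{\left(T \right)} = 2 T$
$B{\left(y \right)} - \left(-9\right) \left(-4\right) = 2 \left(-13\right) - \left(-9\right) \left(-4\right) = -26 - 36 = -62$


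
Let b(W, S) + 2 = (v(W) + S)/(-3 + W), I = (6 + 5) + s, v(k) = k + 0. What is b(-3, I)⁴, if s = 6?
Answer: 28561/81 ≈ 352.60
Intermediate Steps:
v(k) = k
I = 17 (I = (6 + 5) + 6 = 11 + 6 = 17)
b(W, S) = -2 + (S + W)/(-3 + W) (b(W, S) = -2 + (W + S)/(-3 + W) = -2 + (S + W)/(-3 + W))
b(-3, I)⁴ = ((6 + 17 - 1*(-3))/(-3 - 3))⁴ = ((6 + 17 + 3)/(-6))⁴ = (-⅙*26)⁴ = (-13/3)⁴ = 28561/81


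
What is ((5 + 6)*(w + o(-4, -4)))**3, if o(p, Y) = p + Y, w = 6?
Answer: -10648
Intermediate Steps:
o(p, Y) = Y + p
((5 + 6)*(w + o(-4, -4)))**3 = ((5 + 6)*(6 + (-4 - 4)))**3 = (11*(6 - 8))**3 = (11*(-2))**3 = (-22)**3 = -10648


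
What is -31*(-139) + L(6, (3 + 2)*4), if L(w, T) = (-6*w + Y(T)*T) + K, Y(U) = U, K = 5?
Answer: 4678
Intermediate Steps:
L(w, T) = 5 + T² - 6*w (L(w, T) = (-6*w + T*T) + 5 = (-6*w + T²) + 5 = (T² - 6*w) + 5 = 5 + T² - 6*w)
-31*(-139) + L(6, (3 + 2)*4) = -31*(-139) + (5 + ((3 + 2)*4)² - 6*6) = 4309 + (5 + (5*4)² - 36) = 4309 + (5 + 20² - 36) = 4309 + (5 + 400 - 36) = 4309 + 369 = 4678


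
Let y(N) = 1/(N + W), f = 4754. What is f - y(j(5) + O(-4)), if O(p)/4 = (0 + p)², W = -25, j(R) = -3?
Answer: 171143/36 ≈ 4754.0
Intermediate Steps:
O(p) = 4*p² (O(p) = 4*(0 + p)² = 4*p²)
y(N) = 1/(-25 + N) (y(N) = 1/(N - 25) = 1/(-25 + N))
f - y(j(5) + O(-4)) = 4754 - 1/(-25 + (-3 + 4*(-4)²)) = 4754 - 1/(-25 + (-3 + 4*16)) = 4754 - 1/(-25 + (-3 + 64)) = 4754 - 1/(-25 + 61) = 4754 - 1/36 = 171143/36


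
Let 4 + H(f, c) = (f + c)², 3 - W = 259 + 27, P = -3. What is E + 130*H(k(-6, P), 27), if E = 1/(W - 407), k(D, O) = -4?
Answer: 47092499/690 ≈ 68250.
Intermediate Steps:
W = -283 (W = 3 - (259 + 27) = 3 - 1*286 = 3 - 286 = -283)
H(f, c) = -4 + (c + f)² (H(f, c) = -4 + (f + c)² = -4 + (c + f)²)
E = -1/690 (E = 1/(-283 - 407) = 1/(-690) = -1/690 ≈ -0.0014493)
E + 130*H(k(-6, P), 27) = -1/690 + 130*(-4 + (27 - 4)²) = -1/690 + 130*(-4 + 23²) = -1/690 + 130*(-4 + 529) = -1/690 + 130*525 = -1/690 + 68250 = 47092499/690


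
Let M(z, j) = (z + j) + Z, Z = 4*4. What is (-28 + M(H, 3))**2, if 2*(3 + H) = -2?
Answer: 169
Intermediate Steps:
H = -4 (H = -3 + (1/2)*(-2) = -3 - 1 = -4)
Z = 16
M(z, j) = 16 + j + z (M(z, j) = (z + j) + 16 = (j + z) + 16 = 16 + j + z)
(-28 + M(H, 3))**2 = (-28 + (16 + 3 - 4))**2 = (-28 + 15)**2 = (-13)**2 = 169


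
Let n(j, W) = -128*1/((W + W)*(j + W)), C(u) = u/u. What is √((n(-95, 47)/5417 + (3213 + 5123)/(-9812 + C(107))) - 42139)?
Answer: I*√2366330653968803327872887/7493612367 ≈ 205.28*I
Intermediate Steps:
C(u) = 1
n(j, W) = -64/(W*(W + j)) (n(j, W) = -128*1/(2*W*(W + j)) = -64/(W*(W + j)))
√((n(-95, 47)/5417 + (3213 + 5123)/(-9812 + C(107))) - 42139) = √((-64/(47*(47 - 95))/5417 + (3213 + 5123)/(-9812 + 1)) - 42139) = √((-64*1/47/(-48)*(1/5417) + 8336/(-9811)) - 42139) = √((-64*1/47*(-1/48)*(1/5417) + 8336*(-1/9811)) - 42139) = √(((4/141)*(1/5417) - 8336/9811) - 42139) = √((4/763797 - 8336/9811) - 42139) = √(-6366972548/7493612367 - 42139) = √(-315779698505561/7493612367) = I*√2366330653968803327872887/7493612367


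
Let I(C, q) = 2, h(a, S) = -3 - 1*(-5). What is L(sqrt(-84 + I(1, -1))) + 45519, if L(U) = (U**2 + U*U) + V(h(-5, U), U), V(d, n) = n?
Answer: 45355 + I*sqrt(82) ≈ 45355.0 + 9.0554*I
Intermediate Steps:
h(a, S) = 2 (h(a, S) = -3 + 5 = 2)
L(U) = U + 2*U**2 (L(U) = (U**2 + U*U) + U = (U**2 + U**2) + U = 2*U**2 + U = U + 2*U**2)
L(sqrt(-84 + I(1, -1))) + 45519 = sqrt(-84 + 2)*(1 + 2*sqrt(-84 + 2)) + 45519 = sqrt(-82)*(1 + 2*sqrt(-82)) + 45519 = (I*sqrt(82))*(1 + 2*(I*sqrt(82))) + 45519 = (I*sqrt(82))*(1 + 2*I*sqrt(82)) + 45519 = I*sqrt(82)*(1 + 2*I*sqrt(82)) + 45519 = 45519 + I*sqrt(82)*(1 + 2*I*sqrt(82))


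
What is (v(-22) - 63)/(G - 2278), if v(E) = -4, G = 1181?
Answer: 67/1097 ≈ 0.061076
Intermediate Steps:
(v(-22) - 63)/(G - 2278) = (-4 - 63)/(1181 - 2278) = -67/(-1097) = -67*(-1/1097) = 67/1097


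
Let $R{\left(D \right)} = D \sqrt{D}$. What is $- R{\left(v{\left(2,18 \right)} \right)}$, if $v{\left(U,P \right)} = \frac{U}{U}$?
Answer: $-1$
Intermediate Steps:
$v{\left(U,P \right)} = 1$
$R{\left(D \right)} = D^{\frac{3}{2}}$
$- R{\left(v{\left(2,18 \right)} \right)} = - 1^{\frac{3}{2}} = \left(-1\right) 1 = -1$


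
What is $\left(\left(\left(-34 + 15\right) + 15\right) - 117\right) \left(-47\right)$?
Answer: $5687$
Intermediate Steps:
$\left(\left(\left(-34 + 15\right) + 15\right) - 117\right) \left(-47\right) = \left(\left(-19 + 15\right) - 117\right) \left(-47\right) = \left(-4 - 117\right) \left(-47\right) = \left(-121\right) \left(-47\right) = 5687$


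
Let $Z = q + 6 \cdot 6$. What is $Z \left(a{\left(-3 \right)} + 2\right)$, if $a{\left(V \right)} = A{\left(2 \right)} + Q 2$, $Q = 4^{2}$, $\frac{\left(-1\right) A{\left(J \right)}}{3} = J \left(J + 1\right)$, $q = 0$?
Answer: $576$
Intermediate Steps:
$A{\left(J \right)} = - 3 J \left(1 + J\right)$ ($A{\left(J \right)} = - 3 J \left(J + 1\right) = - 3 J \left(1 + J\right)$)
$Q = 16$
$a{\left(V \right)} = 14$ ($a{\left(V \right)} = \left(-3\right) 2 \left(1 + 2\right) + 16 \cdot 2 = \left(-3\right) 2 \cdot 3 + 32 = -18 + 32 = 14$)
$Z = 36$ ($Z = 0 + 6 \cdot 6 = 0 + 36 = 36$)
$Z \left(a{\left(-3 \right)} + 2\right) = 36 \left(14 + 2\right) = 36 \cdot 16 = 576$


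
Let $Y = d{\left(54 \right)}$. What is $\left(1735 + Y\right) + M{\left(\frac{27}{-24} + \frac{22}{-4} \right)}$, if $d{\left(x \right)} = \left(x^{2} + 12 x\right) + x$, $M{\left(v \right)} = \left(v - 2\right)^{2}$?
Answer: $\frac{347353}{64} \approx 5427.4$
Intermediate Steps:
$M{\left(v \right)} = \left(-2 + v\right)^{2}$
$d{\left(x \right)} = x^{2} + 13 x$
$Y = 3618$ ($Y = 54 \left(13 + 54\right) = 54 \cdot 67 = 3618$)
$\left(1735 + Y\right) + M{\left(\frac{27}{-24} + \frac{22}{-4} \right)} = \left(1735 + 3618\right) + \left(-2 + \left(\frac{27}{-24} + \frac{22}{-4}\right)\right)^{2} = 5353 + \left(-2 + \left(27 \left(- \frac{1}{24}\right) + 22 \left(- \frac{1}{4}\right)\right)\right)^{2} = 5353 + \left(-2 - \frac{53}{8}\right)^{2} = 5353 + \left(- \frac{69}{8}\right)^{2} = 5353 + \frac{4761}{64} = \frac{347353}{64}$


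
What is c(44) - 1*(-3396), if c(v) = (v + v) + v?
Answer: 3528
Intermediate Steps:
c(v) = 3*v (c(v) = 2*v + v = 3*v)
c(44) - 1*(-3396) = 3*44 - 1*(-3396) = 132 + 3396 = 3528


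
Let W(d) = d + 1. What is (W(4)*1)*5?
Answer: 25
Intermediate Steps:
W(d) = 1 + d
(W(4)*1)*5 = ((1 + 4)*1)*5 = (5*1)*5 = 5*5 = 25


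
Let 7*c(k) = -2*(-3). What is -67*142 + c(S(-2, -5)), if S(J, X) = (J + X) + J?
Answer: -66592/7 ≈ -9513.1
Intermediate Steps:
S(J, X) = X + 2*J
c(k) = 6/7 (c(k) = (-2*(-3))/7 = (⅐)*6 = 6/7)
-67*142 + c(S(-2, -5)) = -67*142 + 6/7 = -9514 + 6/7 = -66592/7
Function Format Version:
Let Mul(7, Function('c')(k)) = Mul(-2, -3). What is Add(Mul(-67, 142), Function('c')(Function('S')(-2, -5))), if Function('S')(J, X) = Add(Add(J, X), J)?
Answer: Rational(-66592, 7) ≈ -9513.1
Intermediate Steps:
Function('S')(J, X) = Add(X, Mul(2, J))
Function('c')(k) = Rational(6, 7) (Function('c')(k) = Mul(Rational(1, 7), Mul(-2, -3)) = Mul(Rational(1, 7), 6) = Rational(6, 7))
Add(Mul(-67, 142), Function('c')(Function('S')(-2, -5))) = Add(Mul(-67, 142), Rational(6, 7)) = Add(-9514, Rational(6, 7)) = Rational(-66592, 7)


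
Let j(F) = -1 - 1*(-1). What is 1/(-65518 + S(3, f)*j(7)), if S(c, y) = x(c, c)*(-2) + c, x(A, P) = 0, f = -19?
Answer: -1/65518 ≈ -1.5263e-5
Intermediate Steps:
S(c, y) = c (S(c, y) = 0*(-2) + c = 0 + c = c)
j(F) = 0 (j(F) = -1 + 1 = 0)
1/(-65518 + S(3, f)*j(7)) = 1/(-65518 + 3*0) = 1/(-65518 + 0) = 1/(-65518) = -1/65518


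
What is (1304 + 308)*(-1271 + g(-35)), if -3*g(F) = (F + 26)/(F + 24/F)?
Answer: -2559185408/1249 ≈ -2.0490e+6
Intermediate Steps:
g(F) = -(26 + F)/(3*(F + 24/F)) (g(F) = -(F + 26)/(3*(F + 24/F)) = -(26 + F)/(3*(F + 24/F)))
(1304 + 308)*(-1271 + g(-35)) = (1304 + 308)*(-1271 - 1*(-35)*(26 - 35)/(72 + 3*(-35)²)) = 1612*(-1271 - 1*(-35)*(-9)/(72 + 3*1225)) = 1612*(-1271 - 1*(-35)*(-9)/(72 + 3675)) = 1612*(-1271 - 1*(-35)*(-9)/3747) = 1612*(-1271 - 1*(-35)*1/3747*(-9)) = 1612*(-1271 - 105/1249) = 1612*(-1587584/1249) = -2559185408/1249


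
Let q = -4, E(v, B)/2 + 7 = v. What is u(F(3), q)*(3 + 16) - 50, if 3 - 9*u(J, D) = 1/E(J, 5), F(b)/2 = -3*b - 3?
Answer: -24347/558 ≈ -43.633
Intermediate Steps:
E(v, B) = -14 + 2*v
F(b) = -6 - 6*b (F(b) = 2*(-3*b - 3) = 2*(-3 - 3*b) = -6 - 6*b)
u(J, D) = ⅓ - 1/(9*(-14 + 2*J))
u(F(3), q)*(3 + 16) - 50 = ((-43 + 6*(-6 - 6*3))/(18*(-7 + (-6 - 6*3))))*(3 + 16) - 50 = ((-43 + 6*(-6 - 18))/(18*(-7 + (-6 - 18))))*19 - 50 = ((-43 + 6*(-24))/(18*(-7 - 24)))*19 - 50 = ((1/18)*(-43 - 144)/(-31))*19 - 50 = ((1/18)*(-1/31)*(-187))*19 - 50 = (187/558)*19 - 50 = 3553/558 - 50 = -24347/558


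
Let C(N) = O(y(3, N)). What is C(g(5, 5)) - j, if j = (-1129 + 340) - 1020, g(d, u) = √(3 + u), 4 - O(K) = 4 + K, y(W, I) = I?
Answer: 1809 - 2*√2 ≈ 1806.2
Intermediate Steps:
O(K) = -K (O(K) = 4 - (4 + K) = 4 + (-4 - K) = -K)
C(N) = -N
j = -1809 (j = -789 - 1020 = -1809)
C(g(5, 5)) - j = -√(3 + 5) - 1*(-1809) = -√8 + 1809 = -2*√2 + 1809 = 1809 - 2*√2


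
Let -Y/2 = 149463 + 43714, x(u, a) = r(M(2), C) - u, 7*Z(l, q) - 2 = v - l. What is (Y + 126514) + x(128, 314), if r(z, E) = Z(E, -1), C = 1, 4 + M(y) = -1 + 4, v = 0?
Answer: -1819775/7 ≈ -2.5997e+5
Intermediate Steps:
M(y) = -1 (M(y) = -4 + (-1 + 4) = -4 + 3 = -1)
Z(l, q) = 2/7 - l/7 (Z(l, q) = 2/7 + (0 - l)/7 = 2/7 + (-l)/7 = 2/7 - l/7)
r(z, E) = 2/7 - E/7
x(u, a) = ⅐ - u (x(u, a) = (2/7 - ⅐*1) - u = (2/7 - ⅐) - u = ⅐ - u)
Y = -386354 (Y = -2*(149463 + 43714) = -2*193177 = -386354)
(Y + 126514) + x(128, 314) = (-386354 + 126514) + (⅐ - 1*128) = -259840 + (⅐ - 128) = -259840 - 895/7 = -1819775/7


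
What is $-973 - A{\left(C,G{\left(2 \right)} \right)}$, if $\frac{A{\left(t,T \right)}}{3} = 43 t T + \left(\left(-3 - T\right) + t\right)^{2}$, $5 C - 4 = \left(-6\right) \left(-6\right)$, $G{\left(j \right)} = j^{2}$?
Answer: $-5104$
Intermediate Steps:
$C = 8$ ($C = \frac{4}{5} + \frac{\left(-6\right) \left(-6\right)}{5} = \frac{4}{5} + \frac{1}{5} \cdot 36 = \frac{4}{5} + \frac{36}{5} = 8$)
$A{\left(t,T \right)} = 3 \left(-3 + t - T\right)^{2} + 129 T t$ ($A{\left(t,T \right)} = 3 \left(43 t T + \left(\left(-3 - T\right) + t\right)^{2}\right) = 3 \left(43 T t + \left(-3 + t - T\right)^{2}\right) = 3 \left(\left(-3 + t - T\right)^{2} + 43 T t\right) = 3 \left(-3 + t - T\right)^{2} + 129 T t$)
$-973 - A{\left(C,G{\left(2 \right)} \right)} = -973 - \left(3 \left(3 + 2^{2} - 8\right)^{2} + 129 \cdot 2^{2} \cdot 8\right) = -973 - \left(3 \left(3 + 4 - 8\right)^{2} + 129 \cdot 4 \cdot 8\right) = -973 - \left(3 \left(-1\right)^{2} + 4128\right) = -973 - \left(3 \cdot 1 + 4128\right) = -973 - \left(3 + 4128\right) = -973 - 4131 = -5104$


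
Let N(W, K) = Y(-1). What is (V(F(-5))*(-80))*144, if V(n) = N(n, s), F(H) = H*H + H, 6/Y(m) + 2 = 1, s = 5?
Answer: 69120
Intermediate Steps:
Y(m) = -6 (Y(m) = 6/(-2 + 1) = 6/(-1) = 6*(-1) = -6)
N(W, K) = -6
F(H) = H + H² (F(H) = H² + H = H + H²)
V(n) = -6
(V(F(-5))*(-80))*144 = -6*(-80)*144 = 480*144 = 69120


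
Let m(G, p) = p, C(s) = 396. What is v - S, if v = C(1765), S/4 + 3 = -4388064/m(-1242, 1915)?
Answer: 18333576/1915 ≈ 9573.7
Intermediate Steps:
S = -17575236/1915 (S = -12 + 4*(-4388064/1915) = -12 - 17552256/1915 = -17575236/1915 ≈ -9177.7)
v = 396
v - S = 396 - 1*(-17575236/1915) = 396 + 17575236/1915 = 18333576/1915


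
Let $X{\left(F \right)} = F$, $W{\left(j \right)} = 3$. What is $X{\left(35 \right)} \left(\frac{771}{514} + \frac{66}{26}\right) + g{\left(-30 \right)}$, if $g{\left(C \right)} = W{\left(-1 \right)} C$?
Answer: $\frac{1335}{26} \approx 51.346$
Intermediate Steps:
$g{\left(C \right)} = 3 C$
$X{\left(35 \right)} \left(\frac{771}{514} + \frac{66}{26}\right) + g{\left(-30 \right)} = 35 \left(\frac{771}{514} + \frac{66}{26}\right) + 3 \left(-30\right) = 35 \left(771 \cdot \frac{1}{514} + 66 \cdot \frac{1}{26}\right) - 90 = 35 \left(\frac{3}{2} + \frac{33}{13}\right) - 90 = 35 \cdot \frac{105}{26} - 90 = \frac{3675}{26} - 90 = \frac{1335}{26}$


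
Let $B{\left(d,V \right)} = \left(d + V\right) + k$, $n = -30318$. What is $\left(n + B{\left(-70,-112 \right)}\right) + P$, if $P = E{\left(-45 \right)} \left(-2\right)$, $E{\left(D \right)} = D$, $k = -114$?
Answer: $-30524$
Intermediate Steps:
$B{\left(d,V \right)} = -114 + V + d$ ($B{\left(d,V \right)} = \left(d + V\right) - 114 = \left(V + d\right) - 114 = -114 + V + d$)
$P = 90$ ($P = \left(-45\right) \left(-2\right) = 90$)
$\left(n + B{\left(-70,-112 \right)}\right) + P = \left(-30318 - 296\right) + 90 = -30614 + 90 = -30524$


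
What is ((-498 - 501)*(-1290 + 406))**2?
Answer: 779893869456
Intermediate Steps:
((-498 - 501)*(-1290 + 406))**2 = (-999*(-884))**2 = 883116**2 = 779893869456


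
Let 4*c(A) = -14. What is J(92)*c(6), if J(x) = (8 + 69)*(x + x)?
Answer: -49588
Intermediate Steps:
J(x) = 154*x (J(x) = 77*(2*x) = 154*x)
c(A) = -7/2 (c(A) = (¼)*(-14) = -7/2)
J(92)*c(6) = (154*92)*(-7/2) = 14168*(-7/2) = -49588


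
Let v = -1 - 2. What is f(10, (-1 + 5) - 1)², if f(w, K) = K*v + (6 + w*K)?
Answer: 729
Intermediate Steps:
v = -3
f(w, K) = 6 - 3*K + K*w (f(w, K) = K*(-3) + (6 + w*K) = -3*K + (6 + K*w) = 6 - 3*K + K*w)
f(10, (-1 + 5) - 1)² = (6 - 3*((-1 + 5) - 1) + ((-1 + 5) - 1)*10)² = (6 - 3*(4 - 1) + (4 - 1)*10)² = (6 - 3*3 + 3*10)² = (6 - 9 + 30)² = 27² = 729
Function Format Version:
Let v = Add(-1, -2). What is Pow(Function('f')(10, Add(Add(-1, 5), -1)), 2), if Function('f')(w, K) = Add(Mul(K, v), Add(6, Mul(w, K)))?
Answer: 729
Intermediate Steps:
v = -3
Function('f')(w, K) = Add(6, Mul(-3, K), Mul(K, w)) (Function('f')(w, K) = Add(Mul(K, -3), Add(6, Mul(w, K))) = Add(Mul(-3, K), Add(6, Mul(K, w))) = Add(6, Mul(-3, K), Mul(K, w)))
Pow(Function('f')(10, Add(Add(-1, 5), -1)), 2) = Pow(Add(6, Mul(-3, Add(Add(-1, 5), -1)), Mul(Add(Add(-1, 5), -1), 10)), 2) = Pow(Add(6, Mul(-3, Add(4, -1)), Mul(Add(4, -1), 10)), 2) = Pow(Add(6, Mul(-3, 3), Mul(3, 10)), 2) = Pow(Add(6, -9, 30), 2) = Pow(27, 2) = 729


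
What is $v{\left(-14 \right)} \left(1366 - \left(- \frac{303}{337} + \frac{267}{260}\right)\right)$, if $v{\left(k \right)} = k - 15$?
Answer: $- \frac{3470653909}{87620} \approx -39610.0$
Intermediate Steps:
$v{\left(k \right)} = -15 + k$
$v{\left(-14 \right)} \left(1366 - \left(- \frac{303}{337} + \frac{267}{260}\right)\right) = \left(-15 - 14\right) \left(1366 - \left(- \frac{303}{337} + \frac{267}{260}\right)\right) = - 29 \left(1366 - \frac{11199}{87620}\right) = \left(-29\right) \frac{119677721}{87620} = - \frac{3470653909}{87620}$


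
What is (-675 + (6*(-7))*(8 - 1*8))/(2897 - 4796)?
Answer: 75/211 ≈ 0.35545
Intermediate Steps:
(-675 + (6*(-7))*(8 - 1*8))/(2897 - 4796) = (-675 - 42*(8 - 8))/(-1899) = (-675 - 42*0)*(-1/1899) = (-675 + 0)*(-1/1899) = -675*(-1/1899) = 75/211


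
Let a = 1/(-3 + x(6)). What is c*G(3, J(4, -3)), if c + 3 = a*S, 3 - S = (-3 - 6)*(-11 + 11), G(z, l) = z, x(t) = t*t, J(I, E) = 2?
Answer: -96/11 ≈ -8.7273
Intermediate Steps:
x(t) = t²
S = 3 (S = 3 - (-3 - 6)*(-11 + 11) = 3 - (-9)*0 = 3 - 1*0 = 3 + 0 = 3)
a = 1/33 (a = 1/(-3 + 6²) = 1/(-3 + 36) = 1/33 ≈ 0.030303)
c = -32/11 (c = -3 + (1/33)*3 = -3 + 1/11 = -32/11 ≈ -2.9091)
c*G(3, J(4, -3)) = -32/11*3 = -96/11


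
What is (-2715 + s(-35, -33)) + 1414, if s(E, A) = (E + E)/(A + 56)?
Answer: -29993/23 ≈ -1304.0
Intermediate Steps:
s(E, A) = 2*E/(56 + A) (s(E, A) = (2*E)/(56 + A) = 2*E/(56 + A))
(-2715 + s(-35, -33)) + 1414 = (-2715 + 2*(-35)/(56 - 33)) + 1414 = (-2715 + 2*(-35)/23) + 1414 = (-2715 + 2*(-35)*(1/23)) + 1414 = (-2715 - 70/23) + 1414 = -62515/23 + 1414 = -29993/23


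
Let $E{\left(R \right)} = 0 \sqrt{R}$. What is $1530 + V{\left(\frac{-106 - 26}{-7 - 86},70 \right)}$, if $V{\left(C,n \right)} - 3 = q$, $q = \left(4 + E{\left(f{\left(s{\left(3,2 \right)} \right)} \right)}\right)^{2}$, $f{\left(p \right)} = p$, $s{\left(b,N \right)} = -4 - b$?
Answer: $1549$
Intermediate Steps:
$E{\left(R \right)} = 0$
$q = 16$ ($q = \left(4 + 0\right)^{2} = 4^{2} = 16$)
$V{\left(C,n \right)} = 19$ ($V{\left(C,n \right)} = 3 + 16 = 19$)
$1530 + V{\left(\frac{-106 - 26}{-7 - 86},70 \right)} = 1530 + 19 = 1549$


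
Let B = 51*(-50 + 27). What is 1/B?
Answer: -1/1173 ≈ -0.00085251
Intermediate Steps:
B = -1173 (B = 51*(-23) = -1173)
1/B = 1/(-1173) = -1/1173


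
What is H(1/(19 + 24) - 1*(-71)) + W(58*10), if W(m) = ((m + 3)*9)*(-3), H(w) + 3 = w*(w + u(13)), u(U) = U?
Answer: -18076554/1849 ≈ -9776.4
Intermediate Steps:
H(w) = -3 + w*(13 + w) (H(w) = -3 + w*(w + 13) = -3 + w*(13 + w))
W(m) = -81 - 27*m (W(m) = ((3 + m)*9)*(-3) = (27 + 9*m)*(-3) = -81 - 27*m)
H(1/(19 + 24) - 1*(-71)) + W(58*10) = (-3 + (1/(19 + 24) - 1*(-71))² + 13*(1/(19 + 24) - 1*(-71))) + (-81 - 1566*10) = (-3 + (1/43 + 71)² + 13*(1/43 + 71)) + (-81 - 27*580) = (-3 + (1/43 + 71)² + 13*(1/43 + 71)) + (-81 - 15660) = (-3 + (3054/43)² + 13*(3054/43)) - 15741 = (-3 + 9326916/1849 + 39702/43) - 15741 = 11028555/1849 - 15741 = -18076554/1849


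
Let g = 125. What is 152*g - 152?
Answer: 18848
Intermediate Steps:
152*g - 152 = 152*125 - 152 = 19000 - 152 = 18848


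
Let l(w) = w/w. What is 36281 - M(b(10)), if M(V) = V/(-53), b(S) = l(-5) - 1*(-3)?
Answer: 1922897/53 ≈ 36281.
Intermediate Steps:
l(w) = 1
b(S) = 4 (b(S) = 1 - 1*(-3) = 1 + 3 = 4)
M(V) = -V/53 (M(V) = V*(-1/53) = -V/53)
36281 - M(b(10)) = 36281 - (-1)*4/53 = 36281 - 1*(-4/53) = 36281 + 4/53 = 1922897/53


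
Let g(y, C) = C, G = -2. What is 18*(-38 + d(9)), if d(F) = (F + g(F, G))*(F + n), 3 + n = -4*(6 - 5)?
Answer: -432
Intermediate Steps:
n = -7 (n = -3 - 4*(6 - 5) = -3 - 4*1 = -3 - 4 = -7)
d(F) = (-7 + F)*(-2 + F) (d(F) = (F - 2)*(F - 7) = (-2 + F)*(-7 + F) = (-7 + F)*(-2 + F))
18*(-38 + d(9)) = 18*(-38 + (14 + 9**2 - 9*9)) = 18*(-38 + (14 + 81 - 81)) = 18*(-38 + 14) = 18*(-24) = -432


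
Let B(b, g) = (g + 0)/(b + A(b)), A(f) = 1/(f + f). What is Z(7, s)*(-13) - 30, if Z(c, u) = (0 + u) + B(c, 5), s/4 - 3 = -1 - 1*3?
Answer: 1268/99 ≈ 12.808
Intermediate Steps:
A(f) = 1/(2*f)
B(b, g) = g/(b + 1/(2*b)) (B(b, g) = (g + 0)/(b + 1/(2*b)) = g/(b + 1/(2*b)))
s = -4 (s = 12 + 4*(-1 - 1*3) = 12 + 4*(-1 - 3) = 12 + 4*(-4) = 12 - 16 = -4)
Z(c, u) = u + 10*c/(1 + 2*c**2) (Z(c, u) = (0 + u) + 2*c*5/(1 + 2*c**2) = u + 10*c/(1 + 2*c**2))
Z(7, s)*(-13) - 30 = (-4 + 5/(7 + (1/2)/7))*(-13) - 30 = (-4 + 5/(7 + (1/2)*(1/7)))*(-13) - 30 = (-4 + 5/(7 + 1/14))*(-13) - 30 = (-4 + 5/(99/14))*(-13) - 30 = (-4 + 5*(14/99))*(-13) - 30 = (-4 + 70/99)*(-13) - 30 = -326/99*(-13) - 30 = 4238/99 - 30 = 1268/99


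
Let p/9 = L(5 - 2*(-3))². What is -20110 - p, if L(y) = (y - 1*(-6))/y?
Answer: -2435911/121 ≈ -20132.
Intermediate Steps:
L(y) = (6 + y)/y (L(y) = (y + 6)/y = (6 + y)/y)
p = 2601/121 (p = 9*((6 + (5 - 2*(-3)))/(5 - 2*(-3)))² = 9*((6 + (5 + 6))/(5 + 6))² = 9*((6 + 11)/11)² = 9*((1/11)*17)² = 9*(17/11)² = 9*(289/121) = 2601/121 ≈ 21.496)
-20110 - p = -20110 - 1*2601/121 = -20110 - 2601/121 = -2435911/121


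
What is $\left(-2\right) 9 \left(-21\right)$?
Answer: $378$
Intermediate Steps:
$\left(-2\right) 9 \left(-21\right) = \left(-18\right) \left(-21\right) = 378$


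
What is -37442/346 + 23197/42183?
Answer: -785694862/7297659 ≈ -107.66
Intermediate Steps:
-37442/346 + 23197/42183 = -37442*1/346 + 23197*(1/42183) = -18721/173 + 23197/42183 = -785694862/7297659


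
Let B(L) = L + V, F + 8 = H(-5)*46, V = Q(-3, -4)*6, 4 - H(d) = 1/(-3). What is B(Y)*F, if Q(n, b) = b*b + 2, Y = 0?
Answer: 20664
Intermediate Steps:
H(d) = 13/3 (H(d) = 4 - 1/(-3) = 4 - 1*(-1/3) = 4 + 1/3 = 13/3)
Q(n, b) = 2 + b**2 (Q(n, b) = b**2 + 2 = 2 + b**2)
V = 108 (V = (2 + (-4)**2)*6 = (2 + 16)*6 = 18*6 = 108)
F = 574/3 (F = -8 + (13/3)*46 = -8 + 598/3 = 574/3 ≈ 191.33)
B(L) = 108 + L (B(L) = L + 108 = 108 + L)
B(Y)*F = (108 + 0)*(574/3) = 108*(574/3) = 20664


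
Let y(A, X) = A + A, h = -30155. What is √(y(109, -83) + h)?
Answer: I*√29937 ≈ 173.02*I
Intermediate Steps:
y(A, X) = 2*A
√(y(109, -83) + h) = √(2*109 - 30155) = √(218 - 30155) = √(-29937) = I*√29937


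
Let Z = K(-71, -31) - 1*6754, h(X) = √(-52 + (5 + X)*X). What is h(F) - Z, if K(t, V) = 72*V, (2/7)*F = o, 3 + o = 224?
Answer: 8986 + √2408471/2 ≈ 9762.0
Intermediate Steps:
o = 221 (o = -3 + 224 = 221)
F = 1547/2 (F = (7/2)*221 = 1547/2 ≈ 773.50)
h(X) = √(-52 + X*(5 + X))
Z = -8986 (Z = 72*(-31) - 1*6754 = -2232 - 6754 = -8986)
h(F) - Z = √(-52 + (1547/2)² + 5*(1547/2)) - 1*(-8986) = √(-52 + 2393209/4 + 7735/2) + 8986 = √(2408471/4) + 8986 = √2408471/2 + 8986 = 8986 + √2408471/2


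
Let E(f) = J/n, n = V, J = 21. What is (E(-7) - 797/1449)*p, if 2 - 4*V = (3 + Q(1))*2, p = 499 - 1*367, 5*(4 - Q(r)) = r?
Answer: -14405732/14007 ≈ -1028.5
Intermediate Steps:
Q(r) = 4 - r/5
p = 132 (p = 499 - 367 = 132)
V = -29/10 (V = ½ - (3 + (4 - ⅕*1))*2/4 = ½ - (3 + (4 - ⅕))*2/4 = ½ - (3 + 19/5)*2/4 = ½ - 17*2/10 = ½ - ¼*68/5 = ½ - 17/5 = -29/10 ≈ -2.9000)
n = -29/10 ≈ -2.9000
E(f) = -210/29 (E(f) = 21/(-29/10) = 21*(-10/29) = -210/29)
(E(-7) - 797/1449)*p = (-210/29 - 797/1449)*132 = -327403/42021*132 = -14405732/14007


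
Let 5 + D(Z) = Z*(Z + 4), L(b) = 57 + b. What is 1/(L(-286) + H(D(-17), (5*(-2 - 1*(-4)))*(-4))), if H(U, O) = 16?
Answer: -1/213 ≈ -0.0046948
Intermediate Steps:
D(Z) = -5 + Z*(4 + Z) (D(Z) = -5 + Z*(Z + 4) = -5 + Z*(4 + Z))
1/(L(-286) + H(D(-17), (5*(-2 - 1*(-4)))*(-4))) = 1/((57 - 286) + 16) = 1/(-229 + 16) = 1/(-213) = -1/213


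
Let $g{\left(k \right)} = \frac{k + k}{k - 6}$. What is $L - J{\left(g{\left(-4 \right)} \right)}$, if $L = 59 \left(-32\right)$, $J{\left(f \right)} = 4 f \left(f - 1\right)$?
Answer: $- \frac{47184}{25} \approx -1887.4$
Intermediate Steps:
$g{\left(k \right)} = \frac{2 k}{-6 + k}$
$J{\left(f \right)} = 4 f \left(-1 + f\right)$
$L = -1888$
$L - J{\left(g{\left(-4 \right)} \right)} = -1888 - 4 \cdot 2 \left(-4\right) \frac{1}{-6 - 4} \left(-1 + 2 \left(-4\right) \frac{1}{-6 - 4}\right) = -1888 - 4 \cdot 2 \left(-4\right) \frac{1}{-10} \left(-1 + 2 \left(-4\right) \frac{1}{-10}\right) = -1888 - 4 \cdot 2 \left(-4\right) \left(- \frac{1}{10}\right) \left(-1 + 2 \left(-4\right) \left(- \frac{1}{10}\right)\right) = -1888 - 4 \cdot \frac{4}{5} \left(-1 + \frac{4}{5}\right) = -1888 - 4 \cdot \frac{4}{5} \left(- \frac{1}{5}\right) = -1888 - - \frac{16}{25} = -1888 + \frac{16}{25} = - \frac{47184}{25}$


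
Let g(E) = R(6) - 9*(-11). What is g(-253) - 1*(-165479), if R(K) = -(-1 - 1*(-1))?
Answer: 165578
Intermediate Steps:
R(K) = 0 (R(K) = -(-1 + 1) = -1*0 = 0)
g(E) = 99 (g(E) = 0 - 9*(-11) = 0 + 99 = 99)
g(-253) - 1*(-165479) = 99 - 1*(-165479) = 99 + 165479 = 165578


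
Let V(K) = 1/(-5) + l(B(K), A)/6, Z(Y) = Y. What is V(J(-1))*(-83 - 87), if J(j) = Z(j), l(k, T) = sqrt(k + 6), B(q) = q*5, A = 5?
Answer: 17/3 ≈ 5.6667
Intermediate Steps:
B(q) = 5*q
l(k, T) = sqrt(6 + k)
J(j) = j
V(K) = -1/5 + sqrt(6 + 5*K)/6 (V(K) = 1/(-5) + sqrt(6 + 5*K)/6 = 1*(-1/5) + sqrt(6 + 5*K)*(1/6) = -1/5 + sqrt(6 + 5*K)/6)
V(J(-1))*(-83 - 87) = (-1/5 + sqrt(6 + 5*(-1))/6)*(-83 - 87) = (-1/5 + sqrt(6 - 5)/6)*(-170) = (-1/5 + sqrt(1)/6)*(-170) = (-1/5 + (1/6)*1)*(-170) = (-1/5 + 1/6)*(-170) = -1/30*(-170) = 17/3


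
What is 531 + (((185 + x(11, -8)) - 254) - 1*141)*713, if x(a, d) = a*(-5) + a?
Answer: -180571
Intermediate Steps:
x(a, d) = -4*a (x(a, d) = -5*a + a = -4*a)
531 + (((185 + x(11, -8)) - 254) - 1*141)*713 = 531 + (((185 - 4*11) - 254) - 1*141)*713 = 531 + (((185 - 44) - 254) - 141)*713 = 531 + ((141 - 254) - 141)*713 = 531 + (-113 - 141)*713 = 531 - 254*713 = 531 - 181102 = -180571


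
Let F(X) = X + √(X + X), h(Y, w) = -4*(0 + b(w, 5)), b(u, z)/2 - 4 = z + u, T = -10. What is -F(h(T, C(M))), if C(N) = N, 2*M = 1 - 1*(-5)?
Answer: 96 - 8*I*√3 ≈ 96.0 - 13.856*I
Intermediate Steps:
b(u, z) = 8 + 2*u + 2*z (b(u, z) = 8 + 2*(z + u) = 8 + 2*(u + z) = 8 + (2*u + 2*z) = 8 + 2*u + 2*z)
M = 3 (M = (1 - 1*(-5))/2 = (1 + 5)/2 = (½)*6 = 3)
h(Y, w) = -72 - 8*w (h(Y, w) = -4*(0 + (8 + 2*w + 2*5)) = -4*(0 + (8 + 2*w + 10)) = -4*(0 + (18 + 2*w)) = -4*(18 + 2*w) = -72 - 8*w)
F(X) = X + √2*√X (F(X) = X + √(2*X) = X + √2*√X)
-F(h(T, C(M))) = -((-72 - 8*3) + √2*√(-72 - 8*3)) = -((-72 - 24) + √2*√(-72 - 24)) = -(-96 + √2*√(-96)) = -(-96 + √2*(4*I*√6)) = -(-96 + 8*I*√3) = 96 - 8*I*√3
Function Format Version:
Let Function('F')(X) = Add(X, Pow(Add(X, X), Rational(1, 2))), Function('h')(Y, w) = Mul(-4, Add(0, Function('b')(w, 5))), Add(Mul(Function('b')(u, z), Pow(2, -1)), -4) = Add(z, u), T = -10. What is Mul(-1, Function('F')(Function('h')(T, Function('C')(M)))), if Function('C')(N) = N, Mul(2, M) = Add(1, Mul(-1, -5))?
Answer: Add(96, Mul(-8, I, Pow(3, Rational(1, 2)))) ≈ Add(96.000, Mul(-13.856, I))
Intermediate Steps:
Function('b')(u, z) = Add(8, Mul(2, u), Mul(2, z)) (Function('b')(u, z) = Add(8, Mul(2, Add(z, u))) = Add(8, Mul(2, Add(u, z))) = Add(8, Add(Mul(2, u), Mul(2, z))) = Add(8, Mul(2, u), Mul(2, z)))
M = 3 (M = Mul(Rational(1, 2), Add(1, Mul(-1, -5))) = Mul(Rational(1, 2), Add(1, 5)) = Mul(Rational(1, 2), 6) = 3)
Function('h')(Y, w) = Add(-72, Mul(-8, w)) (Function('h')(Y, w) = Mul(-4, Add(0, Add(8, Mul(2, w), Mul(2, 5)))) = Mul(-4, Add(0, Add(8, Mul(2, w), 10))) = Mul(-4, Add(0, Add(18, Mul(2, w)))) = Mul(-4, Add(18, Mul(2, w))) = Add(-72, Mul(-8, w)))
Function('F')(X) = Add(X, Mul(Pow(2, Rational(1, 2)), Pow(X, Rational(1, 2)))) (Function('F')(X) = Add(X, Pow(Mul(2, X), Rational(1, 2))) = Add(X, Mul(Pow(2, Rational(1, 2)), Pow(X, Rational(1, 2)))))
Mul(-1, Function('F')(Function('h')(T, Function('C')(M)))) = Mul(-1, Add(Add(-72, Mul(-8, 3)), Mul(Pow(2, Rational(1, 2)), Pow(Add(-72, Mul(-8, 3)), Rational(1, 2))))) = Mul(-1, Add(Add(-72, -24), Mul(Pow(2, Rational(1, 2)), Pow(Add(-72, -24), Rational(1, 2))))) = Mul(-1, Add(-96, Mul(Pow(2, Rational(1, 2)), Pow(-96, Rational(1, 2))))) = Mul(-1, Add(-96, Mul(Pow(2, Rational(1, 2)), Mul(4, I, Pow(6, Rational(1, 2)))))) = Mul(-1, Add(-96, Mul(8, I, Pow(3, Rational(1, 2))))) = Add(96, Mul(-8, I, Pow(3, Rational(1, 2))))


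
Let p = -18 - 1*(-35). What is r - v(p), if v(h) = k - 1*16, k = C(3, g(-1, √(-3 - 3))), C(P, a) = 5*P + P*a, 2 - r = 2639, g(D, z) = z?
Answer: -2636 - 3*I*√6 ≈ -2636.0 - 7.3485*I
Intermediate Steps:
p = 17 (p = -18 + 35 = 17)
r = -2637 (r = 2 - 1*2639 = 2 - 2639 = -2637)
k = 15 + 3*I*√6 (k = 3*(5 + √(-3 - 3)) = 3*(5 + √(-6)) = 3*(5 + I*√6) = 15 + 3*I*√6 ≈ 15.0 + 7.3485*I)
v(h) = -1 + 3*I*√6 (v(h) = (15 + 3*I*√6) - 1*16 = (15 + 3*I*√6) - 16 = -1 + 3*I*√6)
r - v(p) = -2637 - (-1 + 3*I*√6) = -2637 + (1 - 3*I*√6) = -2636 - 3*I*√6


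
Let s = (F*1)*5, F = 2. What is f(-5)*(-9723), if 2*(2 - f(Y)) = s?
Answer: 29169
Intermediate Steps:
s = 10 (s = (2*1)*5 = 2*5 = 10)
f(Y) = -3 (f(Y) = 2 - ½*10 = 2 - 5 = -3)
f(-5)*(-9723) = -3*(-9723) = 29169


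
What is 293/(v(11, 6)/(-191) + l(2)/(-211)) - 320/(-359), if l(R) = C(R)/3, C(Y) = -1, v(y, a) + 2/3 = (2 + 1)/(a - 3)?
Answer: -12717417461/7180 ≈ -1.7712e+6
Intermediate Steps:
v(y, a) = -⅔ + 3/(-3 + a) (v(y, a) = -⅔ + (2 + 1)/(a - 3) = -⅔ + 3/(-3 + a))
l(R) = -⅓ (l(R) = -1/3 = -1*⅓ = -⅓)
293/(v(11, 6)/(-191) + l(2)/(-211)) - 320/(-359) = 293/(((15 - 2*6)/(3*(-3 + 6)))/(-191) - ⅓/(-211)) - 320/(-359) = 293/(((⅓)*(15 - 12)/3)*(-1/191) - ⅓*(-1/211)) - 320*(-1/359) = 293/(((⅓)*(⅓)*3)*(-1/191) + 1/633) + 320/359 = 293/((⅓)*(-1/191) + 1/633) + 320/359 = 293/(-1/573 + 1/633) + 320/359 = 293/(-20/120903) + 320/359 = 293*(-120903/20) + 320/359 = -35424579/20 + 320/359 = -12717417461/7180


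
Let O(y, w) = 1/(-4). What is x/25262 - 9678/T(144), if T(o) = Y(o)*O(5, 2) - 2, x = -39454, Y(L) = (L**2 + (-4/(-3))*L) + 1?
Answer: 25315691/88151749 ≈ 0.28718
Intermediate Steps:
O(y, w) = -1/4
Y(L) = 1 + L**2 + 4*L/3 (Y(L) = (L**2 + (-4*(-1/3))*L) + 1 = (L**2 + 4*L/3) + 1 = 1 + L**2 + 4*L/3)
T(o) = -9/4 - o/3 - o**2/4 (T(o) = (1 + o**2 + 4*o/3)*(-1/4) - 2 = (-1/4 - o/3 - o**2/4) - 2 = -9/4 - o/3 - o**2/4)
x/25262 - 9678/T(144) = -39454/25262 - 9678/(-9/4 - 1/3*144 - 1/4*144**2) = -39454*1/25262 - 9678/(-9/4 - 48 - 1/4*20736) = -19727/12631 - 9678/(-9/4 - 48 - 5184) = -19727/12631 - 9678/(-20937/4) = -19727/12631 - 9678*(-4/20937) = -19727/12631 + 12904/6979 = 25315691/88151749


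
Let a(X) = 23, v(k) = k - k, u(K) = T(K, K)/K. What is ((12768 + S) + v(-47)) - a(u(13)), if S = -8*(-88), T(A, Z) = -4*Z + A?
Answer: 13449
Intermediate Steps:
T(A, Z) = A - 4*Z
u(K) = -3 (u(K) = (K - 4*K)/K = (-3*K)/K = -3)
v(k) = 0
S = 704
((12768 + S) + v(-47)) - a(u(13)) = ((12768 + 704) + 0) - 1*23 = (13472 + 0) - 23 = 13472 - 23 = 13449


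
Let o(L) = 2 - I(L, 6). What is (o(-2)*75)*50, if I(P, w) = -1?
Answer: 11250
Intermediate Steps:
o(L) = 3 (o(L) = 2 - 1*(-1) = 2 + 1 = 3)
(o(-2)*75)*50 = (3*75)*50 = 225*50 = 11250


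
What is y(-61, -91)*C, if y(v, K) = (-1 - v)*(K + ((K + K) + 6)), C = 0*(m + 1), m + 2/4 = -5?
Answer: 0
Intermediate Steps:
m = -11/2 (m = -½ - 5 = -11/2 ≈ -5.5000)
C = 0 (C = 0*(-11/2 + 1) = 0*(-9/2) = 0)
y(v, K) = (-1 - v)*(6 + 3*K) (y(v, K) = (-1 - v)*(K + (2*K + 6)) = (-1 - v)*(K + (6 + 2*K)) = (-1 - v)*(6 + 3*K))
y(-61, -91)*C = (-6 - 6*(-61) - 3*(-91) - 3*(-91)*(-61))*0 = (-6 + 366 + 273 - 16653)*0 = -16020*0 = 0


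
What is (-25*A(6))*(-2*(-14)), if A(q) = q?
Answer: -4200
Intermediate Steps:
(-25*A(6))*(-2*(-14)) = (-25*6)*(-2*(-14)) = -150*28 = -4200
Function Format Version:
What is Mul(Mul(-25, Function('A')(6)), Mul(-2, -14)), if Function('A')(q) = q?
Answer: -4200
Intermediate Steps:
Mul(Mul(-25, Function('A')(6)), Mul(-2, -14)) = Mul(Mul(-25, 6), Mul(-2, -14)) = Mul(-150, 28) = -4200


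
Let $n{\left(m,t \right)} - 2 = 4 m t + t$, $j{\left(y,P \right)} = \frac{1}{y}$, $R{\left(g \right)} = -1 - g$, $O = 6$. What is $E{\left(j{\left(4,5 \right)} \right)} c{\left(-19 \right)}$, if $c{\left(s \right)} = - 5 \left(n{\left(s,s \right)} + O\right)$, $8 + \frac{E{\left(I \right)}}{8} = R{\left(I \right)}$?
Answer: $530210$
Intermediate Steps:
$n{\left(m,t \right)} = 2 + t + 4 m t$ ($n{\left(m,t \right)} = 2 + \left(4 m t + t\right) = 2 + \left(t + 4 m t\right) = 2 + t + 4 m t$)
$E{\left(I \right)} = -72 - 8 I$ ($E{\left(I \right)} = -64 + 8 \left(-1 - I\right) = -64 - \left(8 + 8 I\right) = -72 - 8 I$)
$c{\left(s \right)} = -40 - 20 s^{2} - 5 s$ ($c{\left(s \right)} = - 5 \left(\left(2 + s + 4 s s\right) + 6\right) = - 5 \left(\left(2 + s + 4 s^{2}\right) + 6\right) = - 5 \left(8 + s + 4 s^{2}\right) = -40 - 20 s^{2} - 5 s$)
$E{\left(j{\left(4,5 \right)} \right)} c{\left(-19 \right)} = \left(-72 - \frac{8}{4}\right) \left(-40 - 20 \left(-19\right)^{2} - -95\right) = \left(-72 - 2\right) \left(-40 - 7220 + 95\right) = \left(-74\right) \left(-7165\right) = 530210$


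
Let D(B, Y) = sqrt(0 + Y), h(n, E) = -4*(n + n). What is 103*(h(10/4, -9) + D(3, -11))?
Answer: -2060 + 103*I*sqrt(11) ≈ -2060.0 + 341.61*I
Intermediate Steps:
h(n, E) = -8*n
D(B, Y) = sqrt(Y)
103*(h(10/4, -9) + D(3, -11)) = 103*(-80/4 + sqrt(-11)) = 103*(-80/4 + I*sqrt(11)) = 103*(-8*5/2 + I*sqrt(11)) = 103*(-20 + I*sqrt(11)) = -2060 + 103*I*sqrt(11)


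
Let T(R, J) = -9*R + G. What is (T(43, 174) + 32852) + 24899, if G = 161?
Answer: 57525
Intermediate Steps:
T(R, J) = 161 - 9*R (T(R, J) = -9*R + 161 = 161 - 9*R)
(T(43, 174) + 32852) + 24899 = ((161 - 9*43) + 32852) + 24899 = ((161 - 387) + 32852) + 24899 = (-226 + 32852) + 24899 = 32626 + 24899 = 57525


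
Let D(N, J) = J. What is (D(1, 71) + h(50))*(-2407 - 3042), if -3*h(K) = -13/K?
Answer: -58102687/150 ≈ -3.8735e+5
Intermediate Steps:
h(K) = 13/(3*K) (h(K) = -(-13)/(3*K) = 13/(3*K))
(D(1, 71) + h(50))*(-2407 - 3042) = (71 + (13/3)/50)*(-2407 - 3042) = (71 + (13/3)*(1/50))*(-5449) = (71 + 13/150)*(-5449) = (10663/150)*(-5449) = -58102687/150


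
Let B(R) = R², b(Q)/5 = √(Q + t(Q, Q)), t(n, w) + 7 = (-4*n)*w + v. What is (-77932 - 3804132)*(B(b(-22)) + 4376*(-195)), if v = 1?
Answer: 3503252194880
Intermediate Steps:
t(n, w) = -6 - 4*n*w (t(n, w) = -7 + ((-4*n)*w + 1) = -7 + (-4*n*w + 1) = -7 + (1 - 4*n*w) = -6 - 4*n*w)
b(Q) = 5*√(-6 + Q - 4*Q²) (b(Q) = 5*√(Q + (-6 - 4*Q*Q)) = 5*√(Q + (-6 - 4*Q²)) = 5*√(-6 + Q - 4*Q²))
(-77932 - 3804132)*(B(b(-22)) + 4376*(-195)) = (-77932 - 3804132)*((5*√(-6 - 22 - 4*(-22)²))² + 4376*(-195)) = -3882064*((5*√(-6 - 22 - 4*484))² - 853320) = -3882064*((5*√(-6 - 22 - 1936))² - 853320) = -3882064*((5*√(-1964))² - 853320) = -3882064*((5*(2*I*√491))² - 853320) = -3882064*((10*I*√491)² - 853320) = -3882064*(-49100 - 853320) = -3882064*(-902420) = 3503252194880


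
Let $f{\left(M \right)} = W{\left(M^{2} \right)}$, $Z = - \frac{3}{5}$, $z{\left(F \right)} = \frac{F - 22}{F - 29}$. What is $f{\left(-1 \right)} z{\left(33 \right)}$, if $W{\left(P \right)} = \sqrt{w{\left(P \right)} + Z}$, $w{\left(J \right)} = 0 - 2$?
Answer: $\frac{11 i \sqrt{65}}{20} \approx 4.4342 i$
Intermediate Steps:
$z{\left(F \right)} = \frac{-22 + F}{-29 + F}$
$Z = - \frac{3}{5}$ ($Z = \left(-3\right) \frac{1}{5} = - \frac{3}{5} \approx -0.6$)
$w{\left(J \right)} = -2$
$W{\left(P \right)} = \frac{i \sqrt{65}}{5}$ ($W{\left(P \right)} = \sqrt{-2 - \frac{3}{5}} = \sqrt{- \frac{13}{5}} = \frac{i \sqrt{65}}{5}$)
$f{\left(M \right)} = \frac{i \sqrt{65}}{5}$
$f{\left(-1 \right)} z{\left(33 \right)} = \frac{i \sqrt{65}}{5} \frac{-22 + 33}{-29 + 33} = \frac{i \sqrt{65}}{5} \cdot \frac{1}{4} \cdot 11 = \frac{i \sqrt{65}}{5} \cdot \frac{11}{4} = \frac{11 i \sqrt{65}}{20}$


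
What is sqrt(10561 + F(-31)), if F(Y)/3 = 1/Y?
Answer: 2*sqrt(2537257)/31 ≈ 102.77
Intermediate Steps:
F(Y) = 3/Y
sqrt(10561 + F(-31)) = sqrt(10561 + 3/(-31)) = sqrt(10561 + 3*(-1/31)) = sqrt(10561 - 3/31) = sqrt(327388/31) = 2*sqrt(2537257)/31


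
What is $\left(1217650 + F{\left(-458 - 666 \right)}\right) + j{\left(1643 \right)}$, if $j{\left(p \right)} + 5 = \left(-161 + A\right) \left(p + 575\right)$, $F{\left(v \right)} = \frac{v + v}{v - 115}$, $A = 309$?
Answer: $\frac{1915383499}{1239} \approx 1.5459 \cdot 10^{6}$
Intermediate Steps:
$F{\left(v \right)} = \frac{2 v}{-115 + v}$
$j{\left(p \right)} = 85095 + 148 p$ ($j{\left(p \right)} = -5 + \left(-161 + 309\right) \left(p + 575\right) = -5 + 148 \left(575 + p\right) = -5 + \left(85100 + 148 p\right) = 85095 + 148 p$)
$\left(1217650 + F{\left(-458 - 666 \right)}\right) + j{\left(1643 \right)} = \left(1217650 + \frac{2 \left(-458 - 666\right)}{-115 - 1124}\right) + \left(85095 + 148 \cdot 1643\right) = \left(1217650 + 2 \left(-1124\right) \frac{1}{-115 - 1124}\right) + \left(85095 + 243164\right) = \left(1217650 + 2 \left(-1124\right) \frac{1}{-1239}\right) + 328259 = \left(1217650 + 2 \left(-1124\right) \left(- \frac{1}{1239}\right)\right) + 328259 = \left(1217650 + \frac{2248}{1239}\right) + 328259 = \frac{1508670598}{1239} + 328259 = \frac{1915383499}{1239}$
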